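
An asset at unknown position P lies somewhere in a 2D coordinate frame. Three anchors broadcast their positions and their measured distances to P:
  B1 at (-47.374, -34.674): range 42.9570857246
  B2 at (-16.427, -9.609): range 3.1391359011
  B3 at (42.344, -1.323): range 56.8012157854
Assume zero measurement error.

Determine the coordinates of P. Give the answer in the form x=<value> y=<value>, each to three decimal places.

eq1: (x + 47.374)² + (y + 34.674)² = 42.9570857246²
eq2: (x + 16.427)² + (y + 9.609)² = 3.1391359011²
eq3: (x − 42.344)² + (y + 1.323)² = 56.8012157854²
eq1−eq2, eq1−eq3 (x²,y² cancel):
  61.894·x + 50.130·y = -1248.945902
  179.436·x + 66.702·y = -3032.884388
det = 61.894·66.702 − 50.130·179.436 = -4866.673092
x = (-1248.945902·66.702 − 50.130·-3032.884388) / -4866.673092 = -14.122852
y = (61.894·-3032.884388 − -1248.945902·179.436) / -4866.673092 = -7.477081

x=-14.123 y=-7.477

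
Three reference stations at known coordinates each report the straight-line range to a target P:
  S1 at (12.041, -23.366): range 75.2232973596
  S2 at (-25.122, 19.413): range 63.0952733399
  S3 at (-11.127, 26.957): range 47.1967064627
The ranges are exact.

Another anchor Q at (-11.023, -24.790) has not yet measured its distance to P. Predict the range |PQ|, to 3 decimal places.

85.097

eq1: (x − 12.041)² + (y + 23.366)² = 75.2232973596²
eq2: (x + 25.122)² + (y − 19.413)² = 63.0952733399²
eq3: (x + 11.127)² + (y − 26.957)² = 47.1967064627²
eq2−eq1, eq2−eq3 (x²,y² cancel):
  74.326·x − 85.558·y = -1994.554764
  27.990·x + 15.088·y = 1595.994942
det = 74.326·15.088 − -85.558·27.990 = 3516.199108
x = (-1994.554764·15.088 − -85.558·1595.994942) / 3516.199108 = 30.275957
y = (74.326·1595.994942 − -1994.554764·27.990) / 3516.199108 = 49.613660
|P − Q| = √((30.275957 − -11.023)² + (49.613660 − -24.790)²) = 85.097053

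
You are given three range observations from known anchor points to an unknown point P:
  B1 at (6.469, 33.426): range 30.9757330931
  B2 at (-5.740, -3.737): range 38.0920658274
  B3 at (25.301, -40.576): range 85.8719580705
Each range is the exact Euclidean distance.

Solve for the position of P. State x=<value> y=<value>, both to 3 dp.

x=-24.263 y=29.548

eq1: (x − 6.469)² + (y − 33.426)² = 30.9757330931²
eq2: (x + 5.740)² + (y + 3.737)² = 38.0920658274²
eq3: (x − 25.301)² + (y + 40.576)² = 85.8719580705²
eq3−eq1, eq3−eq2 (x²,y² cancel):
  -37.664·x + 148.004·y = 5287.090202
  -62.082·x + 73.678·y = 3683.348096
det = -37.664·73.678 − 148.004·-62.082 = 6413.376136
x = (5287.090202·73.678 − 148.004·3683.348096) / 6413.376136 = -24.263043
y = (-37.664·3683.348096 − 5287.090202·-62.082) / 6413.376136 = 29.548167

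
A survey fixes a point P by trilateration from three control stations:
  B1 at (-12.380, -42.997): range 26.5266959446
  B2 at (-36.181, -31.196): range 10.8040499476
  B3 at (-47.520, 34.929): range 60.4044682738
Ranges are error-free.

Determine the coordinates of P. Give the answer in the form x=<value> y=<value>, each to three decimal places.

eq1: (x + 12.380)² + (y + 42.997)² = 26.5266959446²
eq2: (x + 36.181)² + (y + 31.196)² = 10.8040499476²
eq3: (x + 47.520)² + (y − 34.929)² = 60.4044682738²
eq3−eq2, eq3−eq1 (x²,y² cancel):
  22.678·x − 132.250·y = 2336.042028
  70.280·x − 155.852·y = 1468.855158
det = 22.678·-155.852 − -132.250·70.280 = 5760.118344
x = (2336.042028·-155.852 − -132.250·1468.855158) / 5760.118344 = -29.482159
y = (22.678·1468.855158 − 2336.042028·70.280) / 5760.118344 = -22.719383

x=-29.482 y=-22.719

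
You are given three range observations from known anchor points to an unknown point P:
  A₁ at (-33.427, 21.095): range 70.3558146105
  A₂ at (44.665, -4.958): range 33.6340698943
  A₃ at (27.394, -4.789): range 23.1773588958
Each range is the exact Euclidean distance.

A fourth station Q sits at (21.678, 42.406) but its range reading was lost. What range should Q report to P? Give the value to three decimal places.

68.716

eq1: (x + 33.427)² + (y − 21.095)² = 70.3558146105²
eq2: (x − 44.665)² + (y + 4.958)² = 33.6340698943²
eq3: (x − 27.394)² + (y + 4.789)² = 23.1773588958²
eq2−eq3, eq2−eq1 (x²,y² cancel):
  -34.542·x + 0.338·y = -652.117540
  -156.184·x + 52.106·y = -4275.870627
det = -34.542·52.106 − 0.338·-156.184 = -1747.055260
x = (-652.117540·52.106 − 0.338·-4275.870627) / -1747.055260 = 18.622188
y = (-34.542·-4275.870627 − -652.117540·-156.184) / -1747.055260 = -26.242328
|P − Q| = √((18.622188 − 21.678)² + (-26.242328 − 42.406)²) = 68.716308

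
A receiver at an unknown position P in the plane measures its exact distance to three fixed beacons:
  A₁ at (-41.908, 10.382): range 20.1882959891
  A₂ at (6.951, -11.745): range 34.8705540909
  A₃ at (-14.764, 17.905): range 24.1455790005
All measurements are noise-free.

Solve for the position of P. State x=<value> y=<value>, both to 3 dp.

x=-26.811 y=-3.021

eq1: (x + 41.908)² + (y − 10.382)² = 20.1882959891²
eq2: (x − 6.951)² + (y + 11.745)² = 34.8705540909²
eq3: (x + 14.764)² + (y − 17.905)² = 24.1455790005²
eq3−eq2, eq3−eq1 (x²,y² cancel):
  43.430·x − 59.300·y = -985.249852
  -54.288·x − 15.046·y = 1500.943357
det = 43.430·-15.046 − -59.300·-54.288 = -3872.726180
x = (-985.249852·-15.046 − -59.300·1500.943357) / -3872.726180 = -26.810574
y = (43.430·1500.943357 − -985.249852·-54.288) / -3872.726180 = -3.020799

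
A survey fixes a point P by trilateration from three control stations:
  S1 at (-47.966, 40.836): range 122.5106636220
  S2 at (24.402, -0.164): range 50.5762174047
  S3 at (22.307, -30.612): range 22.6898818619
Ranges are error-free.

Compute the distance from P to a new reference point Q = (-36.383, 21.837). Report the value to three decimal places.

100.755

eq1: (x + 47.966)² + (y − 40.836)² = 122.5106636220²
eq2: (x − 24.402)² + (y + 0.164)² = 50.5762174047²
eq3: (x − 22.307)² + (y + 30.612)² = 22.6898818619²
eq3−eq1, eq3−eq2 (x²,y² cancel):
  -140.546·x + 142.896·y = -11960.412703
  4.190·x + 60.896·y = -2882.335321
det = -140.546·60.896 − 142.896·4.190 = -9157.423456
x = (-11960.412703·60.896 − 142.896·-2882.335321) / -9157.423456 = 34.558531
y = (-140.546·-2882.335321 − -11960.412703·4.190) / -9157.423456 = -49.709925
|P − Q| = √((34.558531 − -36.383)² + (-49.709925 − 21.837)²) = 100.755463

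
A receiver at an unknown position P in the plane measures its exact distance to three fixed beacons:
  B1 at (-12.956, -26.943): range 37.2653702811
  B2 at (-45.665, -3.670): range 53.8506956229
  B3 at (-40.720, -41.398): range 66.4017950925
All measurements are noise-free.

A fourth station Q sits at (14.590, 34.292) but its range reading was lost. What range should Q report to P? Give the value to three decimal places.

eq1: (x + 12.956)² + (y + 26.943)² = 37.2653702811²
eq2: (x + 45.665)² + (y + 3.670)² = 53.8506956229²
eq3: (x + 40.720)² + (y + 41.398)² = 66.4017950925²
eq3−eq1, eq3−eq2 (x²,y² cancel):
  55.528·x + 28.910·y = 542.360950
  -9.890·x + 75.456·y = 236.149293
det = 55.528·75.456 − 28.910·-9.890 = 4475.840668
x = (542.360950·75.456 − 28.910·236.149293) / 4475.840668 = 7.618080
y = (55.528·236.149293 − 542.360950·-9.890) / 4475.840668 = 4.128129
|P − Q| = √((7.618080 − 14.590)² + (4.128129 − 34.292)²) = 30.959115

30.959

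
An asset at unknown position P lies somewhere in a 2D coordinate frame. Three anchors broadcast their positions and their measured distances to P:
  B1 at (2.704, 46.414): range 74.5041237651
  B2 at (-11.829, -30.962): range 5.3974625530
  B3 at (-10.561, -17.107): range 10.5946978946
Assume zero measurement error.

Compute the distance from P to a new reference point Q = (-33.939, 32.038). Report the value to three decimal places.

eq1: (x − 2.704)² + (y − 46.414)² = 74.5041237651²
eq2: (x + 11.829)² + (y + 30.962)² = 5.3974625530²
eq3: (x + 10.561)² + (y + 17.107)² = 10.5946978946²
eq2−eq1, eq2−eq3 (x²,y² cancel):
  29.066·x + 154.752·y = -4458.731529
  2.536·x + 27.710·y = -777.501536
det = 29.066·27.710 − 154.752·2.536 = 412.967788
x = (-4458.731529·27.710 − 154.752·-777.501536) / 412.967788 = -7.825145
y = (29.066·-777.501536 − -4458.731529·2.536) / 412.967788 = -27.342366
|P − Q| = √((-7.825145 − -33.939)² + (-27.342366 − 32.038)²) = 64.868801

64.869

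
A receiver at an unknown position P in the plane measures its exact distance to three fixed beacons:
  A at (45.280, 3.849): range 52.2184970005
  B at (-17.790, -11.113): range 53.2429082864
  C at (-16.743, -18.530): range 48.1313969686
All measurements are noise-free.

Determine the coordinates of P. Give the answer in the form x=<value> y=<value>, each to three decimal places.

x=24.156 y=-43.906

eq1: (x − 45.280)² + (y − 3.849)² = 52.2184970005²
eq2: (x + 17.790)² + (y + 11.113)² = 53.2429082864²
eq3: (x + 16.743)² + (y + 18.530)² = 48.1313969686²
eq3−eq1, eq3−eq2 (x²,y² cancel):
  124.046·x + 44.758·y = 1031.264197
  -2.094·x + 14.834·y = -701.881989
det = 124.046·14.834 − 44.758·-2.094 = 1933.821616
x = (1031.264197·14.834 − 44.758·-701.881989) / 1933.821616 = 24.155593
y = (124.046·-701.881989 − 1031.264197·-2.094) / 1933.821616 = -43.905904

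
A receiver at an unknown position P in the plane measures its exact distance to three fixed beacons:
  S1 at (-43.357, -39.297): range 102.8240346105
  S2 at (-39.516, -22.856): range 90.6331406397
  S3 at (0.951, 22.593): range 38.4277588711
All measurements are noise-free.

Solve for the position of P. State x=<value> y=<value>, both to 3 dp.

eq1: (x + 43.357)² + (y + 39.297)² = 102.8240346105²
eq2: (x + 39.516)² + (y + 22.856)² = 90.6331406397²
eq3: (x − 0.951)² + (y − 22.593)² = 38.4277588711²
eq1−eq2, eq1−eq3 (x²,y² cancel):
  7.682·x + 32.882·y = 1018.243245
  88.616·x + 123.780·y = 6183.353834
det = 7.682·123.780 − 32.882·88.616 = -1962.993352
x = (1018.243245·123.780 − 32.882·6183.353834) / -1962.993352 = 39.369920
y = (7.682·6183.353834 − 1018.243245·88.616) / -1962.993352 = 21.768856

x=39.370 y=21.769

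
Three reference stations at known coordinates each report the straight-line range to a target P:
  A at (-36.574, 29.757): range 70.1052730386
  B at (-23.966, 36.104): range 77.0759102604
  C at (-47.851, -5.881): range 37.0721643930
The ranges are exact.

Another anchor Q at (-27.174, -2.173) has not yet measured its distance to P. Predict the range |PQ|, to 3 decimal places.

eq1: (x + 36.574)² + (y − 29.757)² = 70.1052730386²
eq2: (x + 23.966)² + (y − 36.104)² = 77.0759102604²
eq3: (x + 47.851)² + (y + 5.881)² = 37.0721643930²
eq3−eq2, eq3−eq1 (x²,y² cancel):
  47.770·x + 83.970·y = -5012.786960
  22.554·x + 71.276·y = -3641.571772
det = 47.770·71.276 − 83.970·22.554 = 1510.995140
x = (-5012.786960·71.276 − 83.970·-3641.571772) / 1510.995140 = -34.089204
y = (47.770·-3641.571772 − -5012.786960·22.554) / 1510.995140 = -40.304224
|P − Q| = √((-34.089204 − -27.174)² + (-40.304224 − -2.173)²) = 38.753197

38.753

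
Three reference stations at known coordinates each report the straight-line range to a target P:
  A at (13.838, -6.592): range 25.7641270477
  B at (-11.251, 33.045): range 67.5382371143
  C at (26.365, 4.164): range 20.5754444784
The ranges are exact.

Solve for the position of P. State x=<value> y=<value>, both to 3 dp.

eq1: (x − 13.838)² + (y + 6.592)² = 25.7641270477²
eq2: (x + 11.251)² + (y − 33.045)² = 67.5382371143²
eq3: (x − 26.365)² + (y − 4.164)² = 20.5754444784²
eq3−eq2, eq3−eq1 (x²,y² cancel):
  -75.232·x + 57.762·y = -3631.959652
  -25.054·x − 21.512·y = -717.948740
det = -75.232·-21.512 − 57.762·-25.054 = 3065.559932
x = (-3631.959652·-21.512 − 57.762·-717.948740) / 3065.559932 = 39.014364
y = (-75.232·-717.948740 − -3631.959652·-25.054) / 3065.559932 = -12.063831

x=39.014 y=-12.064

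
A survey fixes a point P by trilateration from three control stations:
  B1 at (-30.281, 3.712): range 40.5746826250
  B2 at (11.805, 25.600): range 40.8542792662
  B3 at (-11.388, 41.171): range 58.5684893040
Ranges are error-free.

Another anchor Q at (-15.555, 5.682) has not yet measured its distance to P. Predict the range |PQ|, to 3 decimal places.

29.612

eq1: (x + 30.281)² + (y − 3.712)² = 40.5746826250²
eq2: (x − 11.805)² + (y − 25.600)² = 40.8542792662²
eq3: (x + 11.388)² + (y − 41.171)² = 58.5684893040²
eq2−eq3, eq2−eq1 (x²,y² cancel):
  -46.386·x + 31.142·y = -731.176045
  -84.172·x − 43.776·y = 158.767144
det = -46.386·-43.776 − 31.142·-84.172 = 4651.877960
x = (-731.176045·-43.776 − 31.142·158.767144) / 4651.877960 = 5.817787
y = (-46.386·158.767144 − -731.176045·-84.172) / 4651.877960 = -14.813184
|P − Q| = √((5.817787 − -15.555)² + (-14.813184 − 5.682)²) = 29.611629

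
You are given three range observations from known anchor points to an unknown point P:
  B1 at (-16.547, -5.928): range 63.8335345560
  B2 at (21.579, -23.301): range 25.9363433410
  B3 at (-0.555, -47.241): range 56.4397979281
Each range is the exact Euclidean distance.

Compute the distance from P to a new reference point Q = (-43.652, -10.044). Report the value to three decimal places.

90.331

eq1: (x + 16.547)² + (y + 5.928)² = 63.8335345560²
eq2: (x − 21.579)² + (y + 23.301)² = 25.9363433410²
eq3: (x + 0.555)² + (y + 47.241)² = 56.4397979281²
eq3−eq2, eq3−eq1 (x²,y² cancel):
  44.268·x + 47.880·y = 1289.326620
  -31.984·x + 82.626·y = -2812.345057
det = 44.268·82.626 − 47.880·-31.984 = 5189.081688
x = (1289.326620·82.626 − 47.880·-2812.345057) / 5189.081688 = 46.479704
y = (44.268·-2812.345057 − 1289.326620·-31.984) / 5189.081688 = -16.045049
|P − Q| = √((46.479704 − -43.652)² + (-16.045049 − -10.044)²) = 90.331261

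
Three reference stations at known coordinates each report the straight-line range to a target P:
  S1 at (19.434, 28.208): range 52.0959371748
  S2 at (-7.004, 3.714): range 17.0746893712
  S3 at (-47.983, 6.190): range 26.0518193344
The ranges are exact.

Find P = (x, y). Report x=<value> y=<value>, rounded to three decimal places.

x=-23.176 y=-1.765

eq1: (x − 19.434)² + (y − 28.208)² = 52.0959371748²
eq2: (x + 7.004)² + (y − 3.714)² = 17.0746893712²
eq3: (x + 47.983)² + (y − 6.190)² = 26.0518193344²
eq3−eq1, eq3−eq2 (x²,y² cancel):
  134.834·x + 44.036·y = -3202.602148
  81.958·x − 4.952·y = -1890.682303
det = 134.834·-4.952 − 44.036·81.958 = -4276.800456
x = (-3202.602148·-4.952 − 44.036·-1890.682303) / -4276.800456 = -23.175590
y = (134.834·-1890.682303 − -3202.602148·81.958) / -4276.800456 = -1.765481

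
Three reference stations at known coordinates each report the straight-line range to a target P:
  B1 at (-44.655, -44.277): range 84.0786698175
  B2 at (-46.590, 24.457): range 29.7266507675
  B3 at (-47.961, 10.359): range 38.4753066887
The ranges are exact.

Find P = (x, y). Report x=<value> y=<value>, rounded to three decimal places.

x=-19.126 y=35.832

eq1: (x + 44.655)² + (y + 44.277)² = 84.0786698175²
eq2: (x + 46.590)² + (y − 24.457)² = 29.7266507675²
eq3: (x + 47.961)² + (y − 10.359)² = 38.4753066887²
eq3−eq1, eq3−eq2 (x²,y² cancel):
  6.612·x − 109.272·y = -4041.918141
  2.742·x + 28.196·y = 957.882006
det = 6.612·28.196 − -109.272·2.742 = 486.055776
x = (-4041.918141·28.196 − -109.272·957.882006) / 486.055776 = -19.125874
y = (6.612·957.882006 − -4041.918141·2.742) / 486.055776 = 35.832216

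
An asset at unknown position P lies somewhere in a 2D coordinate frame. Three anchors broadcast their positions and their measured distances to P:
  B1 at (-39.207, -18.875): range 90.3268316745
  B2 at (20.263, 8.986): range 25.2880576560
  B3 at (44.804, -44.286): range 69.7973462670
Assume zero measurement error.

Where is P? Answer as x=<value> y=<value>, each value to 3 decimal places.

eq1: (x + 39.207)² + (y + 18.875)² = 90.3268316745²
eq2: (x − 20.263)² + (y − 8.986)² = 25.2880576560²
eq3: (x − 44.804)² + (y + 44.286)² = 69.7973462670²
eq3−eq2, eq3−eq1 (x²,y² cancel):
  -49.082·x + 106.544·y = 754.872839
  -168.022·x + 50.822·y = -5362.460712
det = -49.082·50.822 − 106.544·-168.022 = 15407.290564
x = (754.872839·50.822 − 106.544·-5362.460712) / 15407.290564 = 39.572315
y = (-49.082·-5362.460712 − 754.872839·-168.022) / 15407.290564 = 25.314999

x=39.572 y=25.315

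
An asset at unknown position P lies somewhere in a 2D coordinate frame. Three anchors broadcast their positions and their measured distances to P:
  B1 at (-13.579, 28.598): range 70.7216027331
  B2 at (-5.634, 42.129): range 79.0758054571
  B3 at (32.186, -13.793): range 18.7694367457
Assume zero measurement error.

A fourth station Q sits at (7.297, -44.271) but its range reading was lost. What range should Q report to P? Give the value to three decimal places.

eq1: (x + 13.579)² + (y − 28.598)² = 70.7216027331²
eq2: (x + 5.634)² + (y − 42.129)² = 79.0758054571²
eq3: (x − 32.186)² + (y + 13.793)² = 18.7694367457²
eq3−eq2, eq3−eq1 (x²,y² cancel):
  -75.640·x + 111.844·y = -5320.282101
  -91.530·x + 84.782·y = -4873.203937
det = -75.640·84.782 − 111.844·-91.530 = 3824.170840
x = (-5320.282101·84.782 − 111.844·-4873.203937) / 3824.170840 = 24.573814
y = (-75.640·-4873.203937 − -5320.282101·-91.530) / 3824.170840 = -30.949526
|P − Q| = √((24.573814 − 7.297)² + (-30.949526 − -44.271)²) = 21.816278

21.816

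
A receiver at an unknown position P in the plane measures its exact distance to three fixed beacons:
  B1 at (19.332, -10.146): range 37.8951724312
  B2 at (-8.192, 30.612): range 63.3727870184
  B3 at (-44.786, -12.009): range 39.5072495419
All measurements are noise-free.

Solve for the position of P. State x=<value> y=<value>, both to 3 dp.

eq1: (x − 19.332)² + (y + 10.146)² = 37.8951724312²
eq2: (x + 8.192)² + (y − 30.612)² = 63.3727870184²
eq3: (x + 44.786)² + (y + 12.009)² = 39.5072495419²
eq2−eq1, eq2−eq3 (x²,y² cancel):
  55.048·x − 81.516·y = 2052.530173
  -73.188·x − 85.242·y = 3601.085837
det = 55.048·-85.242 − -81.516·-73.188 = -10658.394624
x = (2052.530173·-85.242 − -81.516·3601.085837) / -10658.394624 = -11.125910
y = (55.048·3601.085837 − 2052.530173·-73.188) / -10658.394624 = -32.692836

x=-11.126 y=-32.693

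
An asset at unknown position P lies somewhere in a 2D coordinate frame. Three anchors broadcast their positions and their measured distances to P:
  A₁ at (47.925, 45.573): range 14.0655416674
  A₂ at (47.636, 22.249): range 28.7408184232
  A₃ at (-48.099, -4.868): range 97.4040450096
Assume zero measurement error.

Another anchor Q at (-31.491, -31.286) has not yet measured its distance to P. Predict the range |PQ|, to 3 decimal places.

eq1: (x − 47.925)² + (y − 45.573)² = 14.0655416674²
eq2: (x − 47.636)² + (y − 22.249)² = 28.7408184232²
eq3: (x + 48.099)² + (y + 4.868)² = 97.4040450096²
eq1−eq3, eq1−eq2 (x²,y² cancel):
  -192.048·x − 100.882·y = -11326.201251
  -0.578·x − 46.648·y = -2237.692638
det = -192.048·-46.648 − -100.882·-0.578 = 8900.345308
x = (-11326.201251·-46.648 − -100.882·-2237.692638) / 8900.345308 = 33.998875
y = (-192.048·-2237.692638 − -11326.201251·-0.578) / 8900.345308 = 47.548476
|P − Q| = √((33.998875 − -31.491)² + (47.548476 − -31.286)²) = 102.488040

102.488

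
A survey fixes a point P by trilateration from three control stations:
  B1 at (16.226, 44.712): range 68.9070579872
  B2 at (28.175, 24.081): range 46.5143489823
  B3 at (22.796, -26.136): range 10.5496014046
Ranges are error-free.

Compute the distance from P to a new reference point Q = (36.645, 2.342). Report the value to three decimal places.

24.897

eq1: (x − 16.226)² + (y − 44.712)² = 68.9070579872²
eq2: (x − 28.175)² + (y − 24.081)² = 46.5143489823²
eq3: (x − 22.796)² + (y + 26.136)² = 10.5496014046²
eq1−eq3, eq1−eq2 (x²,y² cancel):
  13.140·x − 141.696·y = 3577.190643
  23.898·x − 41.262·y = 1695.877145
det = 13.140·-41.262 − -141.696·23.898 = 2844.068328
x = (3577.190643·-41.262 − -141.696·1695.877145) / 2844.068328 = 32.593087
y = (13.140·1695.877145 − 3577.190643·23.898) / 2844.068328 = -22.223051
|P − Q| = √((32.593087 − 36.645)² + (-22.223051 − 2.342)²) = 24.896983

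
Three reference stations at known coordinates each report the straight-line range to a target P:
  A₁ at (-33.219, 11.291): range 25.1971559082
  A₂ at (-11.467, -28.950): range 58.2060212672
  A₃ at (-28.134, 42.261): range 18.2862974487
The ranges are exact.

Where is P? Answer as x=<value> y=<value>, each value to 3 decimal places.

eq1: (x + 33.219)² + (y − 11.291)² = 25.1971559082²
eq2: (x + 11.467)² + (y + 28.950)² = 58.2060212672²
eq3: (x + 28.134)² + (y − 42.261)² = 18.2862974487²
eq3−eq1, eq3−eq2 (x²,y² cancel):
  -10.170·x − 61.940·y = -1647.033426
  33.334·x − 142.422·y = -4661.471725
det = -10.170·-142.422 − -61.940·33.334 = 3513.139700
x = (-1647.033426·-142.422 − -61.940·-4661.471725) / 3513.139700 = -15.415773
y = (-10.170·-4661.471725 − -1647.033426·33.334) / 3513.139700 = 29.121922

x=-15.416 y=29.122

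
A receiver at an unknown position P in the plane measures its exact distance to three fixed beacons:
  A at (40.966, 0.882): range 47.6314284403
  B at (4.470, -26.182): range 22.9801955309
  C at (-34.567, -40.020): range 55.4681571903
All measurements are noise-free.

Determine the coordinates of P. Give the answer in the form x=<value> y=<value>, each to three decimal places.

eq1: (x − 40.966)² + (y − 0.882)² = 47.6314284403²
eq2: (x − 4.470)² + (y + 26.182)² = 22.9801955309²
eq3: (x + 34.567)² + (y + 40.020)² = 55.4681571903²
eq2−eq1, eq2−eq3 (x²,y² cancel):
  72.992·x + 54.128·y = -767.150533
  -78.074·x − 27.676·y = -457.627210
det = 72.992·-27.676 − 54.128·-78.074 = 2205.862880
x = (-767.150533·-27.676 − 54.128·-457.627210) / 2205.862880 = 20.854471
y = (72.992·-457.627210 − -767.150533·-78.074) / 2205.862880 = -42.295302

x=20.854 y=-42.295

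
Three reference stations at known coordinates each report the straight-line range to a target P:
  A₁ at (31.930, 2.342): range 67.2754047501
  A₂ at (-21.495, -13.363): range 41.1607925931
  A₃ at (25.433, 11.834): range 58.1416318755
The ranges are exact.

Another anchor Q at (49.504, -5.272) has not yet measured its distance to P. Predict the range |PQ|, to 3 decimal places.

eq1: (x − 31.930)² + (y − 2.342)² = 67.2754047501²
eq2: (x + 21.495)² + (y + 13.363)² = 41.1607925931²
eq3: (x − 25.433)² + (y − 11.834)² = 58.1416318755²
eq2−eq1, eq2−eq3 (x²,y² cancel):
  106.850·x + 31.410·y = -2447.364167
  93.856·x + 50.394·y = -1539.962259
det = 106.850·50.394 − 31.410·93.856 = 2436.581940
x = (-2447.364167·50.394 − 31.410·-1539.962259) / 2436.581940 = -30.765333
y = (106.850·-1539.962259 − -2447.364167·93.856) / 2436.581940 = 26.740264
|P − Q| = √((-30.765333 − 49.504)² + (26.740264 − -5.272)²) = 86.417307

86.417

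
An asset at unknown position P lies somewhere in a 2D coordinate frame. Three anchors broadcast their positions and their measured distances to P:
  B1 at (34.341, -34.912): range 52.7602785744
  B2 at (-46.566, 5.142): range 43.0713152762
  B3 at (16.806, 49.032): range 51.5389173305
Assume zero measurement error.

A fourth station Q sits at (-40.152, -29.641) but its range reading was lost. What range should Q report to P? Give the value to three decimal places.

48.137

eq1: (x − 34.341)² + (y + 34.912)² = 52.7602785744²
eq2: (x + 46.566)² + (y − 5.142)² = 43.0713152762²
eq3: (x − 16.806)² + (y − 49.032)² = 51.5389173305²
eq1−eq2, eq1−eq3 (x²,y² cancel):
  -161.814·x + 80.108·y = 725.189291
  -35.070·x + 167.888·y = 415.813631
det = -161.814·167.888 − 80.108·-35.070 = -24357.241272
x = (725.189291·167.888 − 80.108·415.813631) / -24357.241272 = -3.630977
y = (-161.814·415.813631 − 725.189291·-35.070) / -24357.241272 = 1.718260
|P − Q| = √((-3.630977 − -40.152)² + (1.718260 − -29.641)²) = 48.137182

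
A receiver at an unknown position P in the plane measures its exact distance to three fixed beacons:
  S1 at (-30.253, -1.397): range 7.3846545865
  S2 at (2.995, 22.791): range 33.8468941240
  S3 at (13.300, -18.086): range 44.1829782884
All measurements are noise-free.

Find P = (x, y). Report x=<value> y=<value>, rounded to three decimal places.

eq1: (x + 30.253)² + (y + 1.397)² = 7.3846545865²
eq2: (x − 2.995)² + (y − 22.791)² = 33.8468941240²
eq3: (x − 13.300)² + (y + 18.086)² = 44.1829782884²
eq3−eq1, eq3−eq2 (x²,y² cancel):
  -87.106·x + 33.378·y = 2310.804669
  -20.610·x + 81.754·y = 830.929639
det = -87.106·81.754 − 33.378·-20.610 = -6433.343344
x = (2310.804669·81.754 − 33.378·830.929639) / -6433.343344 = -25.054275
y = (-87.106·830.929639 − 2310.804669·-20.610) / -6433.343344 = 3.847653

x=-25.054 y=3.848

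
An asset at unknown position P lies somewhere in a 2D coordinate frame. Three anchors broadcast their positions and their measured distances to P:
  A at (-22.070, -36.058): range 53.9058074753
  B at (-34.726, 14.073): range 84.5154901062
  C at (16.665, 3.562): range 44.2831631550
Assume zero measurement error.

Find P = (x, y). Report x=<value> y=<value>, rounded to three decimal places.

eq1: (x + 22.070)² + (y + 36.058)² = 53.9058074753²
eq2: (x + 34.726)² + (y − 14.073)² = 84.5154901062²
eq3: (x − 16.665)² + (y − 3.562)² = 44.2831631550²
eq2−eq3, eq2−eq1 (x²,y² cancel):
  102.782·x − 21.022·y = 4068.335193
  25.312·x − 100.262·y = 4620.351847
det = 102.782·-100.262 − -21.022·25.312 = -9773.020020
x = (4068.335193·-100.262 − -21.022·4620.351847) / -9773.020020 = 31.798808
y = (102.782·4620.351847 − 4068.335193·25.312) / -9773.020020 = -38.054900

x=31.799 y=-38.055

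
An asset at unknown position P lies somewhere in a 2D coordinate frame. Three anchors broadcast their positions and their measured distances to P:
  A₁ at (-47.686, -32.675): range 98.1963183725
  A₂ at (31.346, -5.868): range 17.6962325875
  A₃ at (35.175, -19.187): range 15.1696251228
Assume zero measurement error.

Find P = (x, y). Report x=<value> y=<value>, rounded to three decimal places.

eq1: (x + 47.686)² + (y + 32.675)² = 98.1963183725²
eq2: (x − 31.346)² + (y + 5.868)² = 17.6962325875²
eq3: (x − 35.175)² + (y + 19.187)² = 15.1696251228²
eq1−eq3, eq1−eq2 (x²,y² cancel):
  165.722·x + 26.976·y = 7676.210789
  158.064·x + 53.614·y = 7004.755213
det = 165.722·53.614 − 26.976·158.064 = 4621.084844
x = (7676.210789·53.614 − 26.976·7004.755213) / 4621.084844 = 48.168795
y = (165.722·7004.755213 − 7676.210789·158.064) / 4621.084844 = -11.358921

x=48.169 y=-11.359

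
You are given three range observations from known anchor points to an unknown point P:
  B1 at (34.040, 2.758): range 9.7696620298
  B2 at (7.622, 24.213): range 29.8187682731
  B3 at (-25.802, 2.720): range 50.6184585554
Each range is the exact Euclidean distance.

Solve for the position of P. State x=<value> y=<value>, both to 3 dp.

x=24.732 y=-0.209

eq1: (x − 34.040)² + (y − 2.758)² = 9.7696620298²
eq2: (x − 7.622)² + (y − 24.213)² = 29.8187682731²
eq3: (x + 25.802)² + (y − 2.720)² = 50.6184585554²
eq1−eq2, eq1−eq3 (x²,y² cancel):
  -52.836·x + 42.910·y = -1315.676556
  -119.684·x − 0.076·y = -2959.968610
det = -52.836·-0.076 − 42.910·-119.684 = 5139.655976
x = (-1315.676556·-0.076 − 42.910·-2959.968610) / 5139.655976 = 24.731664
y = (-52.836·-2959.968610 − -1315.676556·-119.684) / 5139.655976 = -0.208678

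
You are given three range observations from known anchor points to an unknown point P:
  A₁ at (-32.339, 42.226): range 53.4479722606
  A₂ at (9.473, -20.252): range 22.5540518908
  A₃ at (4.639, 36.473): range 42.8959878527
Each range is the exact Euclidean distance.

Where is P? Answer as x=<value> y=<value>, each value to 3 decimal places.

x=-6.976 y=-4.821

eq1: (x + 32.339)² + (y − 42.226)² = 53.4479722606²
eq2: (x − 9.473)² + (y + 20.252)² = 22.5540518908²
eq3: (x − 4.639)² + (y − 36.473)² = 42.8959878527²
eq1−eq3, eq1−eq2 (x²,y² cancel):
  73.956·x − 11.506·y = -460.425982
  83.624·x − 124.956·y = 19.035718
det = 73.956·-124.956 − -11.506·83.624 = -8279.068192
x = (-460.425982·-124.956 − -11.506·19.035718) / -8279.068192 = -6.975666
y = (73.956·19.035718 − -460.425982·83.624) / -8279.068192 = -4.820647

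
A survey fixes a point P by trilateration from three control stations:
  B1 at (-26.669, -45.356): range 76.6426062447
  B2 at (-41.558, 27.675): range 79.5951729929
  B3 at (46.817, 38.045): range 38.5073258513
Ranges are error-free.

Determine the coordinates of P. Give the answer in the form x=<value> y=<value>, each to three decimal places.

x=33.725 y=1.832

eq1: (x + 26.669)² + (y + 45.356)² = 76.6426062447²
eq2: (x + 41.558)² + (y − 27.675)² = 79.5951729929²
eq3: (x − 46.817)² + (y − 38.045)² = 38.5073258513²
eq3−eq1, eq3−eq2 (x²,y² cancel):
  -146.972·x − 166.802·y = -5262.126165
  -176.750·x − 20.740·y = -5998.857945
det = -146.972·-20.740 − -166.802·-176.750 = -26434.054220
x = (-5262.126165·-20.740 − -166.802·-5998.857945) / -26434.054220 = 33.724869
y = (-146.972·-5998.857945 − -5262.126165·-176.750) / -26434.054220 = 1.831601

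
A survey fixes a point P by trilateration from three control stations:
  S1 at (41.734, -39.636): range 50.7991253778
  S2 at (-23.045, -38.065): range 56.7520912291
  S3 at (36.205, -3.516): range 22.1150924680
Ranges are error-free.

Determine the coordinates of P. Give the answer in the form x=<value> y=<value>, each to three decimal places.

eq1: (x − 41.734)² + (y + 39.636)² = 50.7991253778²
eq2: (x + 23.045)² + (y + 38.065)² = 56.7520912291²
eq3: (x − 36.205)² + (y + 3.516)² = 22.1150924680²
eq1−eq2, eq1−eq3 (x²,y² cancel):
  -129.558·x + 3.142·y = -1972.971722
  -11.058·x + 72.240·y = 101.898853
det = -129.558·72.240 − 3.142·-11.058 = -9324.525684
x = (-1972.971722·72.240 − 3.142·101.898853) / -9324.525684 = 15.319561
y = (-129.558·101.898853 − -1972.971722·-11.058) / -9324.525684 = 3.755573

x=15.320 y=3.756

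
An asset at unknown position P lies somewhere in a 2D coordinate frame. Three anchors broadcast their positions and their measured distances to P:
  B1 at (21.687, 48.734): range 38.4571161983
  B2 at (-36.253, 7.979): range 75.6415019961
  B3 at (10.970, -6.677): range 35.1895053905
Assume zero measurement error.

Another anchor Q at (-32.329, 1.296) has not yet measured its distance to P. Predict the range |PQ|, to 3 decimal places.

72.641

eq1: (x − 21.687)² + (y − 48.734)² = 38.4571161983²
eq2: (x + 36.253)² + (y − 7.979)² = 75.6415019961²
eq3: (x − 10.970)² + (y + 6.677)² = 35.1895053905²
eq3−eq2, eq3−eq1 (x²,y² cancel):
  -94.446·x + 29.312·y = -3270.314314
  21.434·x + 110.822·y = 2439.756999
det = -94.446·110.822 − 29.312·21.434 = -11094.968020
x = (-3270.314314·110.822 − 29.312·2439.756999) / -11094.968020 = 39.111147
y = (-94.446·2439.756999 − -3270.314314·21.434) / -11094.968020 = 14.450639
|P − Q| = √((39.111147 − -32.329)² + (14.450639 − 1.296)²) = 72.641167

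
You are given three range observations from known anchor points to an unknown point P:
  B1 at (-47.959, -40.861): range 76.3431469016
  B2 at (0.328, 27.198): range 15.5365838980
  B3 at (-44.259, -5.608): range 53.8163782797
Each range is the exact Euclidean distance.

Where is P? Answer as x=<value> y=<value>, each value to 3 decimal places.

x=6.292 y=12.852

eq1: (x + 47.959)² + (y + 40.861)² = 76.3431469016²
eq2: (x − 0.328)² + (y − 27.198)² = 15.5365838980²
eq3: (x + 44.259)² + (y + 5.608)² = 53.8163782797²
eq1−eq3, eq1−eq2 (x²,y² cancel):
  7.400·x + 70.506·y = 952.695251
  96.574·x + 136.118·y = 2357.042426
det = 7.400·136.118 − 70.506·96.574 = -5801.773244
x = (952.695251·136.118 − 70.506·2357.042426) / -5801.773244 = 6.292328
y = (7.400·2357.042426 − 952.695251·96.574) / -5801.773244 = 12.851843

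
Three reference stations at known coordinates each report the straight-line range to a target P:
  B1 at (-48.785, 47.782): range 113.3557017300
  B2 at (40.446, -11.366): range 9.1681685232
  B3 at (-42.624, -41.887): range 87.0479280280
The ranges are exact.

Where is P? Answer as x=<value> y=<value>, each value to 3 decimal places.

eq1: (x + 48.785)² + (y − 47.782)² = 113.3557017300²
eq2: (x − 40.446)² + (y + 11.366)² = 9.1681685232²
eq3: (x + 42.624)² + (y + 41.887)² = 87.0479280280²
eq2−eq3, eq2−eq1 (x²,y² cancel):
  -166.140·x − 61.042·y = -5687.025187
  -178.462·x + 118.296·y = -9867.428924
det = -166.140·118.296 − -61.042·-178.462 = -30547.374844
x = (-5687.025187·118.296 − -61.042·-9867.428924) / -30547.374844 = 41.741064
y = (-166.140·-9867.428924 − -5687.025187·-178.462) / -30547.374844 = -20.442239

x=41.741 y=-20.442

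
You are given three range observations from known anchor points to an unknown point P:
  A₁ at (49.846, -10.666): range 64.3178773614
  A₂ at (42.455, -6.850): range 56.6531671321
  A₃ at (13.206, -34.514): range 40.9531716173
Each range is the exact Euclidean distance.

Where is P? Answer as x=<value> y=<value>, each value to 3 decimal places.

x=-14.127 y=-4.017

eq1: (x − 49.846)² + (y + 10.666)² = 64.3178773614²
eq2: (x − 42.455)² + (y + 6.850)² = 56.6531671321²
eq3: (x − 13.206)² + (y + 34.514)² = 40.9531716173²
eq1−eq2, eq1−eq3 (x²,y² cancel):
  -14.782·x + 7.632·y = 178.170255
  -73.280·x − 47.696·y = 1226.854443
det = -14.782·-47.696 − 7.632·-73.280 = 1264.315232
x = (178.170255·-47.696 − 7.632·1226.854443) / 1264.315232 = -14.127301
y = (-14.782·1226.854443 − 178.170255·-73.280) / 1264.315232 = -4.017231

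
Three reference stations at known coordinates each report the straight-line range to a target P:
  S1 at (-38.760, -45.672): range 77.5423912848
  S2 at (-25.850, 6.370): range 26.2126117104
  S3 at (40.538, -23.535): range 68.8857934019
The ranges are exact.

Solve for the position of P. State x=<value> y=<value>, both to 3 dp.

eq1: (x + 38.760)² + (y + 45.672)² = 77.5423912848²
eq2: (x + 25.850)² + (y − 6.370)² = 26.2126117104²
eq3: (x − 40.538)² + (y + 23.535)² = 68.8857934019²
eq3−eq2, eq3−eq1 (x²,y² cancel):
  -132.776·x + 59.810·y = 2569.725251
  -158.596·x − 44.274·y = 123.473601
det = -132.776·-44.274 − 59.810·-158.596 = 15364.151384
x = (2569.725251·-44.274 − 59.810·123.473601) / 15364.151384 = -7.885692
y = (-132.776·123.473601 − 2569.725251·-158.596) / 15364.151384 = 25.458862

x=-7.886 y=25.459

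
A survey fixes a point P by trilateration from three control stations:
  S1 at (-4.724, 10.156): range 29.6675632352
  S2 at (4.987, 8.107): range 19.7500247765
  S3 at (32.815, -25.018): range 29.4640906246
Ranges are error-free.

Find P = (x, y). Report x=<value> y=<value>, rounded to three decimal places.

eq1: (x + 4.724)² + (y − 10.156)² = 29.6675632352²
eq2: (x − 4.987)² + (y − 8.107)² = 19.7500247765²
eq3: (x − 32.815)² + (y + 25.018)² = 29.4640906246²
eq2−eq3, eq2−eq1 (x²,y² cancel):
  55.656·x − 66.250·y = 1134.061773
  -19.422·x + 4.098·y = -455.233936
det = 55.656·4.098 − -66.250·-19.422 = -1058.629212
x = (1134.061773·4.098 − -66.250·-455.233936) / -1058.629212 = 24.098960
y = (55.656·-455.233936 − 1134.061773·-19.422) / -1058.629212 = 3.127395

x=24.099 y=3.127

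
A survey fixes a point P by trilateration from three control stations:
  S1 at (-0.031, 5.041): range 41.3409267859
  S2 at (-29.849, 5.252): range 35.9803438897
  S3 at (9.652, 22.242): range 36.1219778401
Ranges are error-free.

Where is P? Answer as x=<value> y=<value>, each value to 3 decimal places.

eq1: (x + 0.031)² + (y − 5.041)² = 41.3409267859²
eq2: (x + 29.849)² + (y − 5.252)² = 35.9803438897²
eq3: (x − 9.652)² + (y − 22.242)² = 36.1219778401²
eq1−eq2, eq1−eq3 (x²,y² cancel):
  -59.636·x + 0.422·y = 1307.620744
  19.366·x + 34.402·y = 966.729970
det = -59.636·34.402 − 0.422·19.366 = -2059.770124
x = (1307.620744·34.402 − 0.422·966.729970) / -2059.770124 = -21.641643
y = (-59.636·966.729970 − 1307.620744·19.366) / -2059.770124 = 40.283763

x=-21.642 y=40.284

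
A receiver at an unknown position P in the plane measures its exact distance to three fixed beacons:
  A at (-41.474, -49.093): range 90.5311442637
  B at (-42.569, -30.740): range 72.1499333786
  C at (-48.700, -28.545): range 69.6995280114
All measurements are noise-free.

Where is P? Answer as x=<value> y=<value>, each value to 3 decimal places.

eq1: (x + 41.474)² + (y + 49.093)² = 90.5311442637²
eq2: (x + 42.569)² + (y + 30.740)² = 72.1499333786²
eq3: (x + 48.700)² + (y + 28.545)² = 69.6995280114²
eq2−eq1, eq2−eq3 (x²,y² cancel):
  2.190·x − 36.706·y = -1617.127231
  -12.262·x + 4.390·y = 777.028346
det = 2.190·4.390 − -36.706·-12.262 = -440.474872
x = (-1617.127231·4.390 − -36.706·777.028346) / -440.474872 = -48.634815
y = (2.190·777.028346 − -1617.127231·-12.262) / -440.474872 = 41.154498

x=-48.635 y=41.154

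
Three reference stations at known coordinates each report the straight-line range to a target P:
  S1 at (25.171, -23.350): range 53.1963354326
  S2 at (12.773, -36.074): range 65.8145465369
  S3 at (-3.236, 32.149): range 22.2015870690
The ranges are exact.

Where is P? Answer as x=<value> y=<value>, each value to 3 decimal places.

eq1: (x − 25.171)² + (y + 23.350)² = 53.1963354326²
eq2: (x − 12.773)² + (y + 36.074)² = 65.8145465369²
eq3: (x + 3.236)² + (y − 32.149)² = 22.2015870690²
eq1−eq3, eq1−eq2 (x²,y² cancel):
  -56.814·x + 110.998·y = 2202.167791
  -24.796·x − 25.448·y = -1216.023168
det = -56.814·-25.448 − 110.998·-24.796 = 4198.109080
x = (2202.167791·-25.448 − 110.998·-1216.023168) / 4198.109080 = 18.802602
y = (-56.814·-1216.023168 − 2202.167791·-24.796) / 4198.109080 = 29.463763

x=18.803 y=29.464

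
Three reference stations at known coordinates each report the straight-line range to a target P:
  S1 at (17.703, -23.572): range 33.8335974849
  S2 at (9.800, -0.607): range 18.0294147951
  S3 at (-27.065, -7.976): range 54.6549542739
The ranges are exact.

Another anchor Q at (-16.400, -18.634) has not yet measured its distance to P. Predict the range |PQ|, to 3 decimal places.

eq1: (x − 17.703)² + (y + 23.572)² = 33.8335974849²
eq2: (x − 9.800)² + (y + 0.607)² = 18.0294147951²
eq3: (x + 27.065)² + (y + 7.976)² = 54.6549542739²
eq3−eq2, eq3−eq1 (x²,y² cancel):
  73.730·x + 14.738·y = 1962.381877
  89.536·x − 31.192·y = 1915.356300
det = 73.730·-31.192 − 14.738·89.536 = -3619.367728
x = (1962.381877·-31.192 − 14.738·1915.356300) / -3619.367728 = 24.711260
y = (73.730·1915.356300 − 1962.381877·89.536) / -3619.367728 = 9.527798
|P − Q| = √((24.711260 − -16.400)² + (9.527798 − -18.634)²) = 49.831943

49.832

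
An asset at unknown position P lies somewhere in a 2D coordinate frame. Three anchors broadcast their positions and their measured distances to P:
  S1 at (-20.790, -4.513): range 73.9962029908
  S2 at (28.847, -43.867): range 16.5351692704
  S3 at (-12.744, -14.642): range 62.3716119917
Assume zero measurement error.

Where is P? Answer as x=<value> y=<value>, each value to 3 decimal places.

x=44.660 y=-39.034

eq1: (x + 20.790)² + (y + 4.513)² = 73.9962029908²
eq2: (x − 28.847)² + (y + 43.867)² = 16.5351692704²
eq3: (x + 12.744)² + (y + 14.642)² = 62.3716119917²
eq1−eq2, eq1−eq3 (x²,y² cancel):
  99.274·x − 78.708·y = 7505.898063
  16.092·x − 20.258·y = 1509.426506
det = 99.274·-20.258 − -78.708·16.092 = -744.523556
x = (7505.898063·-20.258 − -78.708·1509.426506) / -744.523556 = 44.660161
y = (99.274·1509.426506 − 7505.898063·16.092) / -744.523556 = -39.034219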